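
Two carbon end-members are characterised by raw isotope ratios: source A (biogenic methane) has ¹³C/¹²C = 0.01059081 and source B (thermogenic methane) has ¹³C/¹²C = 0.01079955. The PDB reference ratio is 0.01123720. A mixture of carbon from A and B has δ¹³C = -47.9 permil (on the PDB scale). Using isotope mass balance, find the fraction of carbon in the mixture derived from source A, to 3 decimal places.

0.482

δ_A = (0.01059081/0.01123720 − 1)×1000 = (0.942478 − 1)×1000 = -57.522 permil
δ_B = (0.01079955/0.01123720 − 1)×1000 = (0.961053 − 1)×1000 = -38.947 permil
f_A = (δ_mix − δ_B)/(δ_A − δ_B) = (-47.9 − (-38.947))/(-57.522 − (-38.947))
f_A = -8.953 / -18.576 = 0.4820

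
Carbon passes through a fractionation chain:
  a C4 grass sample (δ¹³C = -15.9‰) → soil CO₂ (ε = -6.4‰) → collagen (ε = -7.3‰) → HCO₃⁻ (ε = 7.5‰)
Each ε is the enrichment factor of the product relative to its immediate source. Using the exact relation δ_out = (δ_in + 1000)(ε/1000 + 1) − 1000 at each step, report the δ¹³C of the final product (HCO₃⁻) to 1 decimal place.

step 1: δ = (-15.90 + 1000)·(-6.4/1000 + 1) − 1000 = -22.20‰
step 2: δ = (-22.20 + 1000)·(-7.3/1000 + 1) − 1000 = -29.34‰
step 3: δ = (-29.34 + 1000)·(7.5/1000 + 1) − 1000 = -22.06‰

-22.1‰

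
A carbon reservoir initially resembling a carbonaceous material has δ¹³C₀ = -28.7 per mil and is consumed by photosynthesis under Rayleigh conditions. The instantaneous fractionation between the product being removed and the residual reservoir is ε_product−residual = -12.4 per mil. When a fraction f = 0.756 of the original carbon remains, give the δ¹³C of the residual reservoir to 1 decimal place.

Rayleigh residual: δ_res = (δ₀ + 1000)·f^(α−1) − 1000
α = ε/1000 + 1 = 0.98760, so α − 1 = -0.01240
f^(α−1) = 0.756^(-0.01240) = 1.003474
δ_res = (-28.7 + 1000) × 1.003474 − 1000 = 974.675 − 1000 = -25.33 per mil

-25.3 per mil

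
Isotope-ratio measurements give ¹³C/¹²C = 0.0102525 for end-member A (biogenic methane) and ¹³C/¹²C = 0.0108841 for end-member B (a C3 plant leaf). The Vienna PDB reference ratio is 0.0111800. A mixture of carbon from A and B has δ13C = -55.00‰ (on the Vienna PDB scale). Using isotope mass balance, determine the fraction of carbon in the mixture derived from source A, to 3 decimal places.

0.505

δ_A = (0.0102525/0.0111800 − 1)×1000 = (0.917039 − 1)×1000 = -82.961‰
δ_B = (0.0108841/0.0111800 − 1)×1000 = (0.973533 − 1)×1000 = -26.467‰
f_A = (δ_mix − δ_B)/(δ_A − δ_B) = (-55.00 − (-26.467))/(-82.961 − (-26.467))
f_A = -28.533 / -56.494 = 0.5051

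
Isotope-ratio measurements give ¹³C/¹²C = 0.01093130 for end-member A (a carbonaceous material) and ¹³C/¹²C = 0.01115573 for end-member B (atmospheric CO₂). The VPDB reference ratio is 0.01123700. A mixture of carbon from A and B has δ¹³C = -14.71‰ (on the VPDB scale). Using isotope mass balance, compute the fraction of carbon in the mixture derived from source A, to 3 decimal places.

δ_A = (0.01093130/0.01123700 − 1)×1000 = (0.972795 − 1)×1000 = -27.205‰
δ_B = (0.01115573/0.01123700 − 1)×1000 = (0.992768 − 1)×1000 = -7.232‰
f_A = (δ_mix − δ_B)/(δ_A − δ_B) = (-14.71 − (-7.232))/(-27.205 − (-7.232))
f_A = -7.478 / -19.972 = 0.3744

0.374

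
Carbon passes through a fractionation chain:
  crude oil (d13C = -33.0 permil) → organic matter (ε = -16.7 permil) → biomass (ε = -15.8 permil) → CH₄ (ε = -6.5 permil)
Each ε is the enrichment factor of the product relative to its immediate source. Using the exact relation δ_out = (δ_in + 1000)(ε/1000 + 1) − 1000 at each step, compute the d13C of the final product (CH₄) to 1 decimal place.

step 1: δ = (-33.00 + 1000)·(-16.7/1000 + 1) − 1000 = -49.15 permil
step 2: δ = (-49.15 + 1000)·(-15.8/1000 + 1) − 1000 = -64.17 permil
step 3: δ = (-64.17 + 1000)·(-6.5/1000 + 1) − 1000 = -70.26 permil

-70.3 permil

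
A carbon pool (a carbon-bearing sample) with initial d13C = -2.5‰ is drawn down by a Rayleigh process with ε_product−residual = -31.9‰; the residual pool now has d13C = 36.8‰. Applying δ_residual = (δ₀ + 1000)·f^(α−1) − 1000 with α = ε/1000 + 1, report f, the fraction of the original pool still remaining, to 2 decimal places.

α − 1 = ε/1000 = -0.0319
(δ_res + 1000)/(δ₀ + 1000) = (36.8 + 1000)/(-2.5 + 1000) = 1036.8/997.5 = 1.039398
f = 1.039398^(1/-0.0319) = exp(ln(1.039398)/-0.0319) = exp(0.03864/-0.0319)
f = exp(-1.2114) = 0.2978

0.30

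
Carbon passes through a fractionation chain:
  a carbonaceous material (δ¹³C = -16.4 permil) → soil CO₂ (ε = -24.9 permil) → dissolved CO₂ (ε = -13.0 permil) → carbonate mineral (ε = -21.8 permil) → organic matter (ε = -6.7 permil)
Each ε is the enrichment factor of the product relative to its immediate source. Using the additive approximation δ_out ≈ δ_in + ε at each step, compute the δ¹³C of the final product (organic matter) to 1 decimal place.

step 1: δ ≈ -16.4 + (-24.9) = -41.3 permil
step 2: δ ≈ -41.3 + (-13.0) = -54.3 permil
step 3: δ ≈ -54.3 + (-21.8) = -76.1 permil
step 4: δ ≈ -76.1 + (-6.7) = -82.8 permil

-82.8 permil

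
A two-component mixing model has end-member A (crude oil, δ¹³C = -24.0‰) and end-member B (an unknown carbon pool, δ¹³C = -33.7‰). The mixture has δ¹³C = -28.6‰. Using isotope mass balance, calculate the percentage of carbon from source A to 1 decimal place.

δ_mix = f_A·δ_A + (1 − f_A)·δ_B  ⇒  f_A = (δ_mix − δ_B)/(δ_A − δ_B)
f_A = (-28.6 − (-33.7)) / (-24.0 − (-33.7))
f_A = 5.1 / 9.7 = 0.5258

52.6%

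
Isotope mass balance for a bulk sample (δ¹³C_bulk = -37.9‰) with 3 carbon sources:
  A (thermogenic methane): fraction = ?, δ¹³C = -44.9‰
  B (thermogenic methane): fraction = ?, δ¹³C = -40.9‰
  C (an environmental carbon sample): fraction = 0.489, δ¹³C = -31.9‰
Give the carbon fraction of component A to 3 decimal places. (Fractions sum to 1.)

0.350

Let f_A and f_B be the unknown fractions; fractions sum to 1 so f_A + f_B = 0.511.
Mass balance: Σ fᵢ·δᵢ = δ_bulk ⇒ f_A·(-44.9) + f_B·(-40.9) = -37.9 − (-15.599) = -22.301
Substitute f_B = 0.511 − f_A:
f_A·(-44.9 − -40.9) = -22.301 − 0.511×(-40.9) = -1.401
f_A = -1.401 / -4.0 = 0.3502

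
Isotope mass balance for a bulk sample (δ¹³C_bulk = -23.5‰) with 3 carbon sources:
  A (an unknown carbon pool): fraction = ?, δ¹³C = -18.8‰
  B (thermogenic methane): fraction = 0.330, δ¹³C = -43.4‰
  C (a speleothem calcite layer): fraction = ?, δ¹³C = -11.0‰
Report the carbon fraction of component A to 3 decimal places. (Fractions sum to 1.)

Let f_A and f_C be the unknown fractions; fractions sum to 1 so f_A + f_C = 0.670.
Mass balance: Σ fᵢ·δᵢ = δ_bulk ⇒ f_A·(-18.8) + f_C·(-11.0) = -23.5 − (-14.322) = -9.178
Substitute f_C = 0.670 − f_A:
f_A·(-18.8 − -11.0) = -9.178 − 0.670×(-11.0) = -1.808
f_A = -1.808 / -7.8 = 0.2318

0.232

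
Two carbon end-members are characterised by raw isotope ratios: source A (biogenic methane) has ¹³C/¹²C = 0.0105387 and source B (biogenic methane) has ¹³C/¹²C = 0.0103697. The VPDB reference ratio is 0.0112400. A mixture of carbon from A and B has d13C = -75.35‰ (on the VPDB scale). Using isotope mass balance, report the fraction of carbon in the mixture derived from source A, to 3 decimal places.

0.138

δ_A = (0.0105387/0.0112400 − 1)×1000 = (0.937607 − 1)×1000 = -62.393‰
δ_B = (0.0103697/0.0112400 − 1)×1000 = (0.922571 − 1)×1000 = -77.429‰
f_A = (δ_mix − δ_B)/(δ_A − δ_B) = (-75.35 − (-77.429))/(-62.393 − (-77.429))
f_A = 2.079 / 15.036 = 0.1383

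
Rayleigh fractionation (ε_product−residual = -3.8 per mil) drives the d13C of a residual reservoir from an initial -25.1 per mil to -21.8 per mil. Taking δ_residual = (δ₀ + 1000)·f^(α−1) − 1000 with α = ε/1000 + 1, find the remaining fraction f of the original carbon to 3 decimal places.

0.411

α − 1 = ε/1000 = -0.0038
(δ_res + 1000)/(δ₀ + 1000) = (-21.8 + 1000)/(-25.1 + 1000) = 978.2/974.9 = 1.003385
f = 1.003385^(1/-0.0038) = exp(ln(1.003385)/-0.0038) = exp(0.00338/-0.0038)
f = exp(-0.8893) = 0.4110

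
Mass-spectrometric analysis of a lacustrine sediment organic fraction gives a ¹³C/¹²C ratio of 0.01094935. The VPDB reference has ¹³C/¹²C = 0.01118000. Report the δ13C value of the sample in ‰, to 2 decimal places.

δ13C = (R_sample / R_standard − 1) × 1000
R_sample / R_standard = 0.01094935 / 0.01118000 = 0.979369
δ13C = (0.979369 − 1) × 1000 = -20.631‰

-20.63‰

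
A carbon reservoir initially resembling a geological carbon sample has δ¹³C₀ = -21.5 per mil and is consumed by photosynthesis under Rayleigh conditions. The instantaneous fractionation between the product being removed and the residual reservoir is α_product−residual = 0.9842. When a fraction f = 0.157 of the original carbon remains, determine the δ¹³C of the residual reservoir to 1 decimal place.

Rayleigh residual: δ_res = (δ₀ + 1000)·f^(α−1) − 1000
α − 1 = -0.01580
f^(α−1) = 0.157^(-0.01580) = 1.029686
δ_res = (-21.5 + 1000) × 1.029686 − 1000 = 1007.548 − 1000 = 7.55 per mil

7.5 per mil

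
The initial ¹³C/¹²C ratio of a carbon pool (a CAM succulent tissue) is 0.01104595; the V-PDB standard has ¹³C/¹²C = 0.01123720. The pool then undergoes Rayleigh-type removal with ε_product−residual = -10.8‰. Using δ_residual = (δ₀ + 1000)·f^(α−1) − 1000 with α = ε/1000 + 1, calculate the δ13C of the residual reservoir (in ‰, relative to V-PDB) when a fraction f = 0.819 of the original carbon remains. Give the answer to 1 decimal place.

δ₀ = (0.01104595/0.01123720 − 1)×1000 = (0.982981 − 1)×1000 = -17.019‰
α − 1 = ε/1000 = -0.0108
f^(α−1) = 0.819^(-0.0108) = 1.002159
δ_res = (-17.019 + 1000) × 1.002159 − 1000 = 985.103 − 1000 = -14.90‰

-14.9‰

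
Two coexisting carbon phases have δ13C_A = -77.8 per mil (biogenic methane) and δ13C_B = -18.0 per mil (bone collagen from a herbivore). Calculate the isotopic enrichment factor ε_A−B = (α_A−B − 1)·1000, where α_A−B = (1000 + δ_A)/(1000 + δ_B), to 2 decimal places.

α_A−B = (1000 + -77.8) / (1000 + -18.0) = 922.2 / 982.0 = 0.939104
ε_A−B = (0.939104 − 1) × 1000 = -60.896 per mil
(The approximation ε ≈ δ_A − δ_B would give -59.8 per mil.)

-60.90 per mil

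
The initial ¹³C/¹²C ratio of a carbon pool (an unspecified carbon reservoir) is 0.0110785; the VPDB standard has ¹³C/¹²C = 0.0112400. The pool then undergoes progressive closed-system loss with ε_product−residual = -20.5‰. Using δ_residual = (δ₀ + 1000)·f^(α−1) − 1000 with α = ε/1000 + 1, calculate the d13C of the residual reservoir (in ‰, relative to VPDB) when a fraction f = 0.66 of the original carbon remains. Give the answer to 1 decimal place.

δ₀ = (0.0110785/0.0112400 − 1)×1000 = (0.985632 − 1)×1000 = -14.368‰
α − 1 = ε/1000 = -0.0205
f^(α−1) = 0.66^(-0.0205) = 1.008554
δ_res = (-14.368 + 1000) × 1.008554 − 1000 = 994.063 − 1000 = -5.94‰

-5.9‰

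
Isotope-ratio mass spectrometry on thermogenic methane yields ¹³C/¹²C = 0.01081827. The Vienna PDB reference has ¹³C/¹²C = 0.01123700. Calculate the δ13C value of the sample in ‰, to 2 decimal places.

-37.26‰

δ13C = (R_sample / R_standard − 1) × 1000
R_sample / R_standard = 0.01081827 / 0.01123700 = 0.962736
δ13C = (0.962736 − 1) × 1000 = -37.264‰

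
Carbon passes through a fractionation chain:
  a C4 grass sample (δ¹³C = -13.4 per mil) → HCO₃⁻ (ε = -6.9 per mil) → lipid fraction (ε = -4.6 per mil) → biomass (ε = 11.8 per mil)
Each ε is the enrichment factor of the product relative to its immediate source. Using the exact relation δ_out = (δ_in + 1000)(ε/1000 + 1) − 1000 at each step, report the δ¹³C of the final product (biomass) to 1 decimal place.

-13.2 per mil

step 1: δ = (-13.40 + 1000)·(-6.9/1000 + 1) − 1000 = -20.21 per mil
step 2: δ = (-20.21 + 1000)·(-4.6/1000 + 1) − 1000 = -24.71 per mil
step 3: δ = (-24.71 + 1000)·(11.8/1000 + 1) − 1000 = -13.21 per mil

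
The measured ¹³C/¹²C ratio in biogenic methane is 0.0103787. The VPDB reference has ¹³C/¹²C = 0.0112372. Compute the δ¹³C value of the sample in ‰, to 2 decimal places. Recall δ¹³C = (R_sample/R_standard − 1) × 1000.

δ¹³C = (R_sample / R_standard − 1) × 1000
R_sample / R_standard = 0.0103787 / 0.0112372 = 0.923602
δ¹³C = (0.923602 − 1) × 1000 = -76.398‰

-76.40‰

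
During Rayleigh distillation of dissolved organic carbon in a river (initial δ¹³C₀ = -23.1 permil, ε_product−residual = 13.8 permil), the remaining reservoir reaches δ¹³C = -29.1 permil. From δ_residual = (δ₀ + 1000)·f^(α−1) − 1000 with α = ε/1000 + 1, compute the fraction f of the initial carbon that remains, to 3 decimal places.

0.640

α − 1 = ε/1000 = 0.0138
(δ_res + 1000)/(δ₀ + 1000) = (-29.1 + 1000)/(-23.1 + 1000) = 970.9/976.9 = 0.993858
f = 0.993858^(1/0.0138) = exp(ln(0.993858)/0.0138) = exp(-0.00616/0.0138)
f = exp(-0.4464) = 0.6399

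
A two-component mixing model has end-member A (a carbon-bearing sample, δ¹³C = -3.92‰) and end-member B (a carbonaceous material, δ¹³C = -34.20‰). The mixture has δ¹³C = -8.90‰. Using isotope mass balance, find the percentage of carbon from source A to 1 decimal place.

δ_mix = f_A·δ_A + (1 − f_A)·δ_B  ⇒  f_A = (δ_mix − δ_B)/(δ_A − δ_B)
f_A = (-8.90 − (-34.20)) / (-3.92 − (-34.20))
f_A = 25.30 / 30.28 = 0.8355

83.6%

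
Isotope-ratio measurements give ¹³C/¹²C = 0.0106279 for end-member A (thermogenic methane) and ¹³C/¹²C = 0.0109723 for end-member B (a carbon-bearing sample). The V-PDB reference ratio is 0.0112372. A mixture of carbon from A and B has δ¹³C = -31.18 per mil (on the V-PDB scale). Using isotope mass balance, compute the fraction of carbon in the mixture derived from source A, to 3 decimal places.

0.248

δ_A = (0.0106279/0.0112372 − 1)×1000 = (0.945778 − 1)×1000 = -54.222 per mil
δ_B = (0.0109723/0.0112372 − 1)×1000 = (0.976427 − 1)×1000 = -23.573 per mil
f_A = (δ_mix − δ_B)/(δ_A − δ_B) = (-31.18 − (-23.573))/(-54.222 − (-23.573))
f_A = -7.607 / -30.648 = 0.2482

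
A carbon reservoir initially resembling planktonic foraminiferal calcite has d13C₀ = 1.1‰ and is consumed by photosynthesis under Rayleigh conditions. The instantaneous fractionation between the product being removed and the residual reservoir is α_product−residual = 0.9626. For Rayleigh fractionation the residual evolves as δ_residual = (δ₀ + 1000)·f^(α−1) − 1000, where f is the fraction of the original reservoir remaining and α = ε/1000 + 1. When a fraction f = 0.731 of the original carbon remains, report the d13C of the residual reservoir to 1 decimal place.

Rayleigh residual: δ_res = (δ₀ + 1000)·f^(α−1) − 1000
α − 1 = -0.03740
f^(α−1) = 0.731^(-0.03740) = 1.011788
δ_res = (1.1 + 1000) × 1.011788 − 1000 = 1012.901 − 1000 = 12.90‰

12.9‰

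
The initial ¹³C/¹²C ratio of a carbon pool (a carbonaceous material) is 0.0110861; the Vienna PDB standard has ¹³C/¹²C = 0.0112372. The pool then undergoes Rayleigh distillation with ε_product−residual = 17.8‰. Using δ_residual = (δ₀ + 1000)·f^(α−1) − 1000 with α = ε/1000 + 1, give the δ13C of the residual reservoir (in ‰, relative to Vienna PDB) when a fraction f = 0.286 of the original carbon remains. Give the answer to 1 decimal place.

-35.2‰

δ₀ = (0.0110861/0.0112372 − 1)×1000 = (0.986554 − 1)×1000 = -13.446‰
α − 1 = ε/1000 = 0.0178
f^(α−1) = 0.286^(0.0178) = 0.977965
δ_res = (-13.446 + 1000) × 0.977965 − 1000 = 964.815 − 1000 = -35.19‰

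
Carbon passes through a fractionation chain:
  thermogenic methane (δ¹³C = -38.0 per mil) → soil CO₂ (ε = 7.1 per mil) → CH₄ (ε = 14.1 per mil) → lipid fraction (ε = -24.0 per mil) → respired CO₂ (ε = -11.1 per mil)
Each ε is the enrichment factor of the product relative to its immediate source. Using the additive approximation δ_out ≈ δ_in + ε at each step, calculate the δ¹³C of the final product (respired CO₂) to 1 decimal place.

step 1: δ ≈ -38.0 + (7.1) = -30.9 per mil
step 2: δ ≈ -30.9 + (14.1) = -16.8 per mil
step 3: δ ≈ -16.8 + (-24.0) = -40.8 per mil
step 4: δ ≈ -40.8 + (-11.1) = -51.9 per mil

-51.9 per mil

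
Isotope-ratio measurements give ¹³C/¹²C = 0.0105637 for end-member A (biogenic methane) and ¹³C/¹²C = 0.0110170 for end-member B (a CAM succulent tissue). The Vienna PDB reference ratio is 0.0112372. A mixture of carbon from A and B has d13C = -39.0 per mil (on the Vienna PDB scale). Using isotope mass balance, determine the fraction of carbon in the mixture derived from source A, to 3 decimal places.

δ_A = (0.0105637/0.0112372 − 1)×1000 = (0.940065 − 1)×1000 = -59.935 per mil
δ_B = (0.0110170/0.0112372 − 1)×1000 = (0.980404 − 1)×1000 = -19.596 per mil
f_A = (δ_mix − δ_B)/(δ_A − δ_B) = (-39.0 − (-19.596))/(-59.935 − (-19.596))
f_A = -19.404 / -40.339 = 0.4810

0.481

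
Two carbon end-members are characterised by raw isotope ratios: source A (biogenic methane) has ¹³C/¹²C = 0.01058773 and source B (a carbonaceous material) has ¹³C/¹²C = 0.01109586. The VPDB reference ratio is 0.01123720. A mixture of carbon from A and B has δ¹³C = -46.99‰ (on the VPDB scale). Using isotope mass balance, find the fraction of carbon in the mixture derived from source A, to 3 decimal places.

0.761

δ_A = (0.01058773/0.01123720 − 1)×1000 = (0.942204 − 1)×1000 = -57.796‰
δ_B = (0.01109586/0.01123720 − 1)×1000 = (0.987422 − 1)×1000 = -12.578‰
f_A = (δ_mix − δ_B)/(δ_A − δ_B) = (-46.99 − (-12.578))/(-57.796 − (-12.578))
f_A = -34.412 / -45.219 = 0.7610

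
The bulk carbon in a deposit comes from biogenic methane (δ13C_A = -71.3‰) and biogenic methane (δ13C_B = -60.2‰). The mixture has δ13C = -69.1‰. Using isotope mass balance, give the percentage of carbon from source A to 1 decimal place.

80.2%

δ_mix = f_A·δ_A + (1 − f_A)·δ_B  ⇒  f_A = (δ_mix − δ_B)/(δ_A − δ_B)
f_A = (-69.1 − (-60.2)) / (-71.3 − (-60.2))
f_A = -8.9 / -11.1 = 0.8018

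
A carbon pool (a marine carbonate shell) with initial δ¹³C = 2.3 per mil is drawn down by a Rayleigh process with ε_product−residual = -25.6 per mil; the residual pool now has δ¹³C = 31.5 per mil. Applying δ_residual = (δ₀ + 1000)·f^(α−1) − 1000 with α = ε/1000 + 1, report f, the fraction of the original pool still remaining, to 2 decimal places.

α − 1 = ε/1000 = -0.0256
(δ_res + 1000)/(δ₀ + 1000) = (31.5 + 1000)/(2.3 + 1000) = 1031.5/1002.3 = 1.029133
f = 1.029133^(1/-0.0256) = exp(ln(1.029133)/-0.0256) = exp(0.02872/-0.0256)
f = exp(-1.1217) = 0.3257

0.33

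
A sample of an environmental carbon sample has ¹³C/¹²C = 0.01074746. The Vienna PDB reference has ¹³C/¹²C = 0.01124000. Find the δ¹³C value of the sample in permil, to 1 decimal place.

δ¹³C = (R_sample / R_standard − 1) × 1000
R_sample / R_standard = 0.01074746 / 0.01124000 = 0.956180
δ¹³C = (0.956180 − 1) × 1000 = -43.82 permil

-43.8 permil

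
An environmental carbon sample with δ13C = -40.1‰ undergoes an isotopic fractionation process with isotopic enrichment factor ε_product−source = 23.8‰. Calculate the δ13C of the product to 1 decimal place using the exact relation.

-17.3‰

Exactly, δ_product = (δ_source + 1000)·(ε/1000 + 1) − 1000.
δ_product = (-40.1 + 1000) × (23.8/1000 + 1) − 1000
δ_product = -17.25‰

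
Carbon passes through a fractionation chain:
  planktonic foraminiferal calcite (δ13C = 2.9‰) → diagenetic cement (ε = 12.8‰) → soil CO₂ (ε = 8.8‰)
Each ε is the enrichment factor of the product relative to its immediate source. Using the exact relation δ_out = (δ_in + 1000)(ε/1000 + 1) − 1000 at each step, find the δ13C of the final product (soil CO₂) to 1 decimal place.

step 1: δ = (2.90 + 1000)·(12.8/1000 + 1) − 1000 = 15.74‰
step 2: δ = (15.74 + 1000)·(8.8/1000 + 1) − 1000 = 24.68‰

24.7‰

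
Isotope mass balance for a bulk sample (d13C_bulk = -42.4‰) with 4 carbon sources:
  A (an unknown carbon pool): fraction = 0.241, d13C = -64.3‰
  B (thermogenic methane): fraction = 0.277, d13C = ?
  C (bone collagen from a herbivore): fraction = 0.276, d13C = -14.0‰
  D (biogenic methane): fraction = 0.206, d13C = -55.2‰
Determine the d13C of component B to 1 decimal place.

-42.1‰

Isotope mass balance: δ_bulk = Σ fᵢ·δᵢ.
-42.4 = 0.241×(-64.3) + 0.277×δ_B + 0.276×(-14.0) + 0.206×(-55.2)
0.277·δ_B = -42.4 − (-30.731) = -11.669
δ_B = -11.669 / 0.277 = -42.12‰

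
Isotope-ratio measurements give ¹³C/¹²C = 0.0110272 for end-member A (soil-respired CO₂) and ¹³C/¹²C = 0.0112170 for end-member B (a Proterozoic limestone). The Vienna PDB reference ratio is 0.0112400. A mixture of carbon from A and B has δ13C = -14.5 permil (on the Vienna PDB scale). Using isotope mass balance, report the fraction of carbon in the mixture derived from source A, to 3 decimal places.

0.738

δ_A = (0.0110272/0.0112400 − 1)×1000 = (0.981068 − 1)×1000 = -18.932 permil
δ_B = (0.0112170/0.0112400 − 1)×1000 = (0.997954 − 1)×1000 = -2.046 permil
f_A = (δ_mix − δ_B)/(δ_A − δ_B) = (-14.5 − (-2.046))/(-18.932 − (-2.046))
f_A = -12.454 / -16.886 = 0.7375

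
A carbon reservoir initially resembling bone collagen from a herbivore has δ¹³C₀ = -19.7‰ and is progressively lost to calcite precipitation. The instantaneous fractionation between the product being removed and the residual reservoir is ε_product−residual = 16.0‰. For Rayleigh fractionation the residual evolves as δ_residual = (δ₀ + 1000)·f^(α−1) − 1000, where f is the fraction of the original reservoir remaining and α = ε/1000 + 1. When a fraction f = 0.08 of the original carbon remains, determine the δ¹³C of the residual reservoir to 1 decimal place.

Rayleigh residual: δ_res = (δ₀ + 1000)·f^(α−1) − 1000
α = ε/1000 + 1 = 1.01600, so α − 1 = 0.01600
f^(α−1) = 0.08^(0.01600) = 0.960394
δ_res = (-19.7 + 1000) × 0.960394 − 1000 = 941.474 − 1000 = -58.53‰

-58.5‰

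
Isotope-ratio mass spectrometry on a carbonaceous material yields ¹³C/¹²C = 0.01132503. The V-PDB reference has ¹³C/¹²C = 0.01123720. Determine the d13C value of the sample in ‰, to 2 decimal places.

7.82‰

d13C = (R_sample / R_standard − 1) × 1000
R_sample / R_standard = 0.01132503 / 0.01123720 = 1.007816
d13C = (1.007816 − 1) × 1000 = 7.816‰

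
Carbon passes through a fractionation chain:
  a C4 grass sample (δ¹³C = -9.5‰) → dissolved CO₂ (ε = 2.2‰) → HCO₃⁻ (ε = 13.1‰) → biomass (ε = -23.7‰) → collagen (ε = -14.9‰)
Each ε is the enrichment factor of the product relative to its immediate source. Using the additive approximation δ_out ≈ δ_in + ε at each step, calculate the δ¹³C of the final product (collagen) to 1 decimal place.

-32.8‰

step 1: δ ≈ -9.5 + (2.2) = -7.3‰
step 2: δ ≈ -7.3 + (13.1) = 5.8‰
step 3: δ ≈ 5.8 + (-23.7) = -17.9‰
step 4: δ ≈ -17.9 + (-14.9) = -32.8‰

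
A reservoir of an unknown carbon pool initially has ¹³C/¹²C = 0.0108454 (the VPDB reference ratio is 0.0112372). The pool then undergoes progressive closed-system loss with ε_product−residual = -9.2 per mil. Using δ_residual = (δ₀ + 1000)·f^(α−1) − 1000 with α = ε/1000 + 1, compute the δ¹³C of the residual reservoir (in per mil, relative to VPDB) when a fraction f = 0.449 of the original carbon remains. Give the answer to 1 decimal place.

δ₀ = (0.0108454/0.0112372 − 1)×1000 = (0.965134 − 1)×1000 = -34.866 per mil
α − 1 = ε/1000 = -0.0092
f^(α−1) = 0.449^(-0.0092) = 1.007394
δ_res = (-34.866 + 1000) × 1.007394 − 1000 = 972.270 − 1000 = -27.73 per mil

-27.7 per mil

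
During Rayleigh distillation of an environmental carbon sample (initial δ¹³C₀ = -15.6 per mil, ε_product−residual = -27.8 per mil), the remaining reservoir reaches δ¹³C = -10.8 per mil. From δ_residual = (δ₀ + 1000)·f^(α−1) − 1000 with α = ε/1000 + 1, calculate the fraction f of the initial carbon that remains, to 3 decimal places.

0.839

α − 1 = ε/1000 = -0.0278
(δ_res + 1000)/(δ₀ + 1000) = (-10.8 + 1000)/(-15.6 + 1000) = 989.2/984.4 = 1.004876
f = 1.004876^(1/-0.0278) = exp(ln(1.004876)/-0.0278) = exp(0.00486/-0.0278)
f = exp(-0.1750) = 0.8395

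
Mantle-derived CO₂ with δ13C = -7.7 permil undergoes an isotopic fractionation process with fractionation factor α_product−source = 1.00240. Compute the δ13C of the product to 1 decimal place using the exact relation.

-5.3 permil

δ_product = (δ_source + 1000)·α − 1000
δ_product = (-7.7 + 1000) × 1.00240 − 1000
δ_product = 994.682 − 1000 = -5.32 permil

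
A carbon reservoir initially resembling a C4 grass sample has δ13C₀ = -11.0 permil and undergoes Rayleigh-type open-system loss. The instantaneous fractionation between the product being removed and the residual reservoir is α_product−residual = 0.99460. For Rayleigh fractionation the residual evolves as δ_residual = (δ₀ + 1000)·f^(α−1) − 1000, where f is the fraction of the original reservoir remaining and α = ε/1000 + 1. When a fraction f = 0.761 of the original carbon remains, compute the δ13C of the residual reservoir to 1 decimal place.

Rayleigh residual: δ_res = (δ₀ + 1000)·f^(α−1) − 1000
α − 1 = -0.00540
f^(α−1) = 0.761^(-0.00540) = 1.001476
δ_res = (-11.0 + 1000) × 1.001476 − 1000 = 990.460 − 1000 = -9.54 permil

-9.5 permil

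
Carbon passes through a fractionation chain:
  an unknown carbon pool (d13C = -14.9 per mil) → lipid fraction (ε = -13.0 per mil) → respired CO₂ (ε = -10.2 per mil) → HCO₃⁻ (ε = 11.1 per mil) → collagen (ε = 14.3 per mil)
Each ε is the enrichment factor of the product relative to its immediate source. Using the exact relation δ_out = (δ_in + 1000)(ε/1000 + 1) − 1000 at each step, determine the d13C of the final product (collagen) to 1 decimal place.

step 1: δ = (-14.90 + 1000)·(-13.0/1000 + 1) − 1000 = -27.71 per mil
step 2: δ = (-27.71 + 1000)·(-10.2/1000 + 1) − 1000 = -37.62 per mil
step 3: δ = (-37.62 + 1000)·(11.1/1000 + 1) − 1000 = -26.94 per mil
step 4: δ = (-26.94 + 1000)·(14.3/1000 + 1) − 1000 = -13.03 per mil

-13.0 per mil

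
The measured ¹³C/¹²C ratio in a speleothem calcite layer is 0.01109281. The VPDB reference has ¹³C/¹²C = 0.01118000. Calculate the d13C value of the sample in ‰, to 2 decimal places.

d13C = (R_sample / R_standard − 1) × 1000
R_sample / R_standard = 0.01109281 / 0.01118000 = 0.992201
d13C = (0.992201 − 1) × 1000 = -7.799‰

-7.80‰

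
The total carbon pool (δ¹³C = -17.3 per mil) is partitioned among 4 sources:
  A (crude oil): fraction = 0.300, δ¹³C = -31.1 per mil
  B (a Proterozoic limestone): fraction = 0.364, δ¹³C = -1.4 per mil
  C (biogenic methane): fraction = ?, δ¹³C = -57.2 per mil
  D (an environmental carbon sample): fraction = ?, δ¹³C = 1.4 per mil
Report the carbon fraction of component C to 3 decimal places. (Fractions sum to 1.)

0.135

Let f_C and f_D be the unknown fractions; fractions sum to 1 so f_C + f_D = 0.336.
Mass balance: Σ fᵢ·δᵢ = δ_bulk ⇒ f_C·(-57.2) + f_D·(1.4) = -17.3 − (-9.840) = -7.460
Substitute f_D = 0.336 − f_C:
f_C·(-57.2 − 1.4) = -7.460 − 0.336×(1.4) = -7.931
f_C = -7.931 / -58.6 = 0.1353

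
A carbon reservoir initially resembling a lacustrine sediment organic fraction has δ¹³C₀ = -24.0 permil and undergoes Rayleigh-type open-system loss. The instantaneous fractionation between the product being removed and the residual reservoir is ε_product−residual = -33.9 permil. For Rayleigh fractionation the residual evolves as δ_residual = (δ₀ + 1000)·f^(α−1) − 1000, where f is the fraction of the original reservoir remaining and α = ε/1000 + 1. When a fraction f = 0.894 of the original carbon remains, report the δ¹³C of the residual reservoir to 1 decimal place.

-20.3 permil

Rayleigh residual: δ_res = (δ₀ + 1000)·f^(α−1) − 1000
α = ε/1000 + 1 = 0.96610, so α − 1 = -0.03390
f^(α−1) = 0.894^(-0.03390) = 1.003806
δ_res = (-24.0 + 1000) × 1.003806 − 1000 = 979.714 − 1000 = -20.29 permil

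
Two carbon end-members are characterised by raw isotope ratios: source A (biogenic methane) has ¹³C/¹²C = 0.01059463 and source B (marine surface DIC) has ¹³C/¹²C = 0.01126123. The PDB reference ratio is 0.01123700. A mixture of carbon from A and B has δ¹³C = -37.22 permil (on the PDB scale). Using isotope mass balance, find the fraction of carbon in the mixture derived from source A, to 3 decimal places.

δ_A = (0.01059463/0.01123700 − 1)×1000 = (0.942834 − 1)×1000 = -57.166 permil
δ_B = (0.01126123/0.01123700 − 1)×1000 = (1.002156 − 1)×1000 = 2.156 permil
f_A = (δ_mix − δ_B)/(δ_A − δ_B) = (-37.22 − (2.156))/(-57.166 − (2.156))
f_A = -39.376 / -59.322 = 0.6638

0.664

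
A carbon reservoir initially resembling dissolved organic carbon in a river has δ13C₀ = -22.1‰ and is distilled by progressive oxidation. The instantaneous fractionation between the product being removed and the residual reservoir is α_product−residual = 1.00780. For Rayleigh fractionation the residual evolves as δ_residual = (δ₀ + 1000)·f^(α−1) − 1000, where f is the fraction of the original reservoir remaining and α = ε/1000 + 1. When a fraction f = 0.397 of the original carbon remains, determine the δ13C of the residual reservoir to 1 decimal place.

-29.1‰

Rayleigh residual: δ_res = (δ₀ + 1000)·f^(α−1) − 1000
α − 1 = 0.00780
f^(α−1) = 0.397^(0.00780) = 0.992820
δ_res = (-22.1 + 1000) × 0.992820 − 1000 = 970.879 − 1000 = -29.12‰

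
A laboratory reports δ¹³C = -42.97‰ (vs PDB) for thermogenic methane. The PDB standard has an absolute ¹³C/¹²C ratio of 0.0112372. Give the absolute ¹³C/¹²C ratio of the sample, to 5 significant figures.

R_sample = R_standard × (δ¹³C/1000 + 1)
R_sample = 0.0112372 × (-42.97/1000 + 1) = 0.0112372 × 0.957030
R_sample = 0.0107543

0.010754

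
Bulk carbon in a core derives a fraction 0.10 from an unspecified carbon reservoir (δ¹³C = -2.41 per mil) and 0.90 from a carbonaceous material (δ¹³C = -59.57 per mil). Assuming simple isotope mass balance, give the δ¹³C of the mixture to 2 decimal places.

δ_mix = f_A·δ_A + f_B·δ_B
δ_mix = 0.10 × (-2.41) + 0.90 × (-59.57)
δ_mix = -0.241 + -53.613 = -53.854 per mil

-53.85 per mil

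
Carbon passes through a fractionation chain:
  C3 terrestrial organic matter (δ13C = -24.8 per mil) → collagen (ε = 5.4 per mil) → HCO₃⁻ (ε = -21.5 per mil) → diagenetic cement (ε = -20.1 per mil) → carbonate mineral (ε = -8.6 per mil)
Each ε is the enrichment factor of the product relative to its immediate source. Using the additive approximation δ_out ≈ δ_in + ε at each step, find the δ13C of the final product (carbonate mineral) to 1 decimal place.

-69.6 per mil

step 1: δ ≈ -24.8 + (5.4) = -19.4 per mil
step 2: δ ≈ -19.4 + (-21.5) = -40.9 per mil
step 3: δ ≈ -40.9 + (-20.1) = -61.0 per mil
step 4: δ ≈ -61.0 + (-8.6) = -69.6 per mil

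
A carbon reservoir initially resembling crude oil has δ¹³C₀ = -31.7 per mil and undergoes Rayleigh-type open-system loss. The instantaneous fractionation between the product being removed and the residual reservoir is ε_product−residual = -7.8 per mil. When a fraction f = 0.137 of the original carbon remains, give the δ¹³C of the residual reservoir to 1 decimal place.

Rayleigh residual: δ_res = (δ₀ + 1000)·f^(α−1) − 1000
α = ε/1000 + 1 = 0.99220, so α − 1 = -0.00780
f^(α−1) = 0.137^(-0.00780) = 1.015625
δ_res = (-31.7 + 1000) × 1.015625 − 1000 = 983.430 − 1000 = -16.57 per mil

-16.6 per mil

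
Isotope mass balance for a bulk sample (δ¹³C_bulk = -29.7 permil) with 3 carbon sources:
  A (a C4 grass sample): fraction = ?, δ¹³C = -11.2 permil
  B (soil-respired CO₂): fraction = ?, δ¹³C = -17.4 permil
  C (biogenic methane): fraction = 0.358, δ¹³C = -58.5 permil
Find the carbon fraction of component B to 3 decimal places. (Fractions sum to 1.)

0.253

Let f_B and f_A be the unknown fractions; fractions sum to 1 so f_B + f_A = 0.642.
Mass balance: Σ fᵢ·δᵢ = δ_bulk ⇒ f_B·(-17.4) + f_A·(-11.2) = -29.7 − (-20.943) = -8.757
Substitute f_A = 0.642 − f_B:
f_B·(-17.4 − -11.2) = -8.757 − 0.642×(-11.2) = -1.567
f_B = -1.567 / -6.2 = 0.2527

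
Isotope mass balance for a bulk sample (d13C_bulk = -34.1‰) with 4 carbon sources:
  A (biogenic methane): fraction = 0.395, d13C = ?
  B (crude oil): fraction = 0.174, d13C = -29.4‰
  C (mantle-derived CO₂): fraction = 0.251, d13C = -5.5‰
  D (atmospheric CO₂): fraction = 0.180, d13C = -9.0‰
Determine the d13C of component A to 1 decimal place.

-65.8‰

Isotope mass balance: δ_bulk = Σ fᵢ·δᵢ.
-34.1 = 0.395×δ_A + 0.174×(-29.4) + 0.251×(-5.5) + 0.180×(-9.0)
0.395·δ_A = -34.1 − (-8.116) = -25.984
δ_A = -25.984 / 0.395 = -65.78‰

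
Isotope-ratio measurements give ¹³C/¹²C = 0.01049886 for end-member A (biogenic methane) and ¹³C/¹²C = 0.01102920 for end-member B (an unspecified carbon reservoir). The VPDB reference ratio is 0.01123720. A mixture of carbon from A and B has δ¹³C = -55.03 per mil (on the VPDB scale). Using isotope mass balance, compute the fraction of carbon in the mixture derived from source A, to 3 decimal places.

δ_A = (0.01049886/0.01123720 − 1)×1000 = (0.934295 − 1)×1000 = -65.705 per mil
δ_B = (0.01102920/0.01123720 − 1)×1000 = (0.981490 − 1)×1000 = -18.510 per mil
f_A = (δ_mix − δ_B)/(δ_A − δ_B) = (-55.03 − (-18.510))/(-65.705 − (-18.510))
f_A = -36.520 / -47.195 = 0.7738

0.774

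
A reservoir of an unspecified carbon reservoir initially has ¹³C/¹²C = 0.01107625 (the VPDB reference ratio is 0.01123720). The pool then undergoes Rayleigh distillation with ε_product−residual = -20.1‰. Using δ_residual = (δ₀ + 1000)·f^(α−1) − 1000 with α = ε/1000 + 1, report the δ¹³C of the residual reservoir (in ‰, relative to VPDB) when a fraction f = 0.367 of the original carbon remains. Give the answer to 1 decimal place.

5.7‰

δ₀ = (0.01107625/0.01123720 − 1)×1000 = (0.985677 − 1)×1000 = -14.323‰
α − 1 = ε/1000 = -0.0201
f^(α−1) = 0.367^(-0.0201) = 1.020352
δ_res = (-14.323 + 1000) × 1.020352 − 1000 = 1005.738 − 1000 = 5.74‰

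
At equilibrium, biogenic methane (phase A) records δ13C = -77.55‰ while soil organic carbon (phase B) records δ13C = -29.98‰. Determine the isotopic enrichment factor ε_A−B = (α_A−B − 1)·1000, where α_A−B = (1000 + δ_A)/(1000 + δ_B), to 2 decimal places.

-49.04‰

α_A−B = (1000 + -77.55) / (1000 + -29.98) = 922.45 / 970.02 = 0.950960
ε_A−B = (0.950960 − 1) × 1000 = -49.040‰
(The approximation ε ≈ δ_A − δ_B would give -47.57‰.)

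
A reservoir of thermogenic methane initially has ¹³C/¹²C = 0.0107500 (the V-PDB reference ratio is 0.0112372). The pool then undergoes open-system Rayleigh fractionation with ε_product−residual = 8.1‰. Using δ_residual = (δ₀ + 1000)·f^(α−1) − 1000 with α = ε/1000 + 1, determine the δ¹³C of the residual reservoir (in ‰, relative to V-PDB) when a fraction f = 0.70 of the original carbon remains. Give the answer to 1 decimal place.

-46.1‰

δ₀ = (0.0107500/0.0112372 − 1)×1000 = (0.956644 − 1)×1000 = -43.356‰
α − 1 = ε/1000 = 0.0081
f^(α−1) = 0.70^(0.0081) = 0.997115
δ_res = (-43.356 + 1000) × 0.997115 − 1000 = 953.884 − 1000 = -46.12‰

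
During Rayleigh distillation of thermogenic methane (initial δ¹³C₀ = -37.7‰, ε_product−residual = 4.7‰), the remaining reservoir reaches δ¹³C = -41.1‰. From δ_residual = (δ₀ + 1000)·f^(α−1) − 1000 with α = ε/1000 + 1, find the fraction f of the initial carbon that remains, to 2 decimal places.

α − 1 = ε/1000 = 0.0047
(δ_res + 1000)/(δ₀ + 1000) = (-41.1 + 1000)/(-37.7 + 1000) = 958.9/962.3 = 0.996467
f = 0.996467^(1/0.0047) = exp(ln(0.996467)/0.0047) = exp(-0.00354/0.0047)
f = exp(-0.7531) = 0.4709

0.47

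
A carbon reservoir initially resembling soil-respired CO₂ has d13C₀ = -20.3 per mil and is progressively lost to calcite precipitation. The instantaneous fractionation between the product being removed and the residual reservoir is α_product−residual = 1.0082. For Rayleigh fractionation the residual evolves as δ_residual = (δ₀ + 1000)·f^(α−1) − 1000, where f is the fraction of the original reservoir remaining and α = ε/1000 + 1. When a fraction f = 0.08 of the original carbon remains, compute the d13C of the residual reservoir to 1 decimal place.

Rayleigh residual: δ_res = (δ₀ + 1000)·f^(α−1) − 1000
α − 1 = 0.00820
f^(α−1) = 0.08^(0.00820) = 0.979502
δ_res = (-20.3 + 1000) × 0.979502 − 1000 = 959.618 − 1000 = -40.38 per mil

-40.4 per mil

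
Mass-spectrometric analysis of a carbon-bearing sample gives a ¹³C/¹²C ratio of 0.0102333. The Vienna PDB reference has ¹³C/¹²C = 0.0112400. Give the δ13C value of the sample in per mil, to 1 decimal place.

-89.6 per mil

δ13C = (R_sample / R_standard − 1) × 1000
R_sample / R_standard = 0.0102333 / 0.0112400 = 0.910436
δ13C = (0.910436 − 1) × 1000 = -89.56 per mil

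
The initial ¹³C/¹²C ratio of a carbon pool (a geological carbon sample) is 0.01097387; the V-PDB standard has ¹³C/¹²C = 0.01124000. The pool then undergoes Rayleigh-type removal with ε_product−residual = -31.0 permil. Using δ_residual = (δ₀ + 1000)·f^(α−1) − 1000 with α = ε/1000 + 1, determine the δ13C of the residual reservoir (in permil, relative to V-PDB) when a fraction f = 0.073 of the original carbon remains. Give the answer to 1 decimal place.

δ₀ = (0.01097387/0.01124000 − 1)×1000 = (0.976323 − 1)×1000 = -23.677 permil
α − 1 = ε/1000 = -0.0310
f^(α−1) = 0.073^(-0.0310) = 1.084519
δ_res = (-23.677 + 1000) × 1.084519 − 1000 = 1058.840 − 1000 = 58.84 permil

58.8 permil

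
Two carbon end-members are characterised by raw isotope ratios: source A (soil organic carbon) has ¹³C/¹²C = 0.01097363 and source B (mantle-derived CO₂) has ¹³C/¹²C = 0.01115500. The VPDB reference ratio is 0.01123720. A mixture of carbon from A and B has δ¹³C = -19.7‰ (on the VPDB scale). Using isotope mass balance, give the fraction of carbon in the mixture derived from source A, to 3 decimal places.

δ_A = (0.01097363/0.01123720 − 1)×1000 = (0.976545 − 1)×1000 = -23.455‰
δ_B = (0.01115500/0.01123720 − 1)×1000 = (0.992685 − 1)×1000 = -7.315‰
f_A = (δ_mix − δ_B)/(δ_A − δ_B) = (-19.7 − (-7.315))/(-23.455 − (-7.315))
f_A = -12.385 / -16.140 = 0.7673

0.767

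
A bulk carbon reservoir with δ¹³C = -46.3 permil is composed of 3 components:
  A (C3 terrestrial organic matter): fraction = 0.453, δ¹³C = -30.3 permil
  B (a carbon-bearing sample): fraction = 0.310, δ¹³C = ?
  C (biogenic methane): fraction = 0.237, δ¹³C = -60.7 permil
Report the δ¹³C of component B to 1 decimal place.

-58.7 permil

Isotope mass balance: δ_bulk = Σ fᵢ·δᵢ.
-46.3 = 0.453×(-30.3) + 0.310×δ_B + 0.237×(-60.7)
0.310·δ_B = -46.3 − (-28.112) = -18.188
δ_B = -18.188 / 0.310 = -58.67 permil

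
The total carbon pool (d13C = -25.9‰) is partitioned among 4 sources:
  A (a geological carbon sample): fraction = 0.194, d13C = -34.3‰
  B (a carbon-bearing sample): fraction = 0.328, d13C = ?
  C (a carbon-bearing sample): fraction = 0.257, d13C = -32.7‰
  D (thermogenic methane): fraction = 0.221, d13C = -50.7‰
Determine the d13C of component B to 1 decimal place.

1.1‰

Isotope mass balance: δ_bulk = Σ fᵢ·δᵢ.
-25.9 = 0.194×(-34.3) + 0.328×δ_B + 0.257×(-32.7) + 0.221×(-50.7)
0.328·δ_B = -25.9 − (-26.263) = 0.363
δ_B = 0.363 / 0.328 = 1.11‰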